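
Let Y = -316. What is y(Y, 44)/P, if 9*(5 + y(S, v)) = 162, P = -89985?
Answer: -13/89985 ≈ -0.00014447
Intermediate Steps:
y(S, v) = 13 (y(S, v) = -5 + (⅑)*162 = -5 + 18 = 13)
y(Y, 44)/P = 13/(-89985) = 13*(-1/89985) = -13/89985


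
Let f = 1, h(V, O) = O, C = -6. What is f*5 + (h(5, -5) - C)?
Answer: 6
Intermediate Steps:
f*5 + (h(5, -5) - C) = 1*5 + (-5 - 1*(-6)) = 5 + (-5 + 6) = 5 + 1 = 6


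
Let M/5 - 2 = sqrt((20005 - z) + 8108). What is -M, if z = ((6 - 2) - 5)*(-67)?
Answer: -10 - 5*sqrt(28046) ≈ -847.35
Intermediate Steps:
z = 67 (z = (4 - 5)*(-67) = -1*(-67) = 67)
M = 10 + 5*sqrt(28046) (M = 10 + 5*sqrt((20005 - 1*67) + 8108) = 10 + 5*sqrt((20005 - 67) + 8108) = 10 + 5*sqrt(19938 + 8108) = 10 + 5*sqrt(28046) ≈ 847.35)
-M = -(10 + 5*sqrt(28046)) = -10 - 5*sqrt(28046)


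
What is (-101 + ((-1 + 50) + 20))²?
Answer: 1024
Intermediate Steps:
(-101 + ((-1 + 50) + 20))² = (-101 + (49 + 20))² = (-101 + 69)² = (-32)² = 1024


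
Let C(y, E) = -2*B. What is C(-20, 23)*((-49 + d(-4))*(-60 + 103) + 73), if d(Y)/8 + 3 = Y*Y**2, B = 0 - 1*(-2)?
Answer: 100328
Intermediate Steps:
B = 2 (B = 0 + 2 = 2)
C(y, E) = -4 (C(y, E) = -2*2 = -4)
d(Y) = -24 + 8*Y**3 (d(Y) = -24 + 8*(Y*Y**2) = -24 + 8*Y**3)
C(-20, 23)*((-49 + d(-4))*(-60 + 103) + 73) = -4*((-49 + (-24 + 8*(-4)**3))*(-60 + 103) + 73) = -4*((-49 + (-24 + 8*(-64)))*43 + 73) = -4*((-49 + (-24 - 512))*43 + 73) = -4*((-49 - 536)*43 + 73) = -4*(-585*43 + 73) = -4*(-25155 + 73) = -4*(-25082) = 100328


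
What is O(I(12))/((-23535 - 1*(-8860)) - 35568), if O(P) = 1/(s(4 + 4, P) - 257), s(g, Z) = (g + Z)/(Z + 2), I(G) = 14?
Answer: 8/102746935 ≈ 7.7861e-8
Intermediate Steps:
s(g, Z) = (Z + g)/(2 + Z)
O(P) = 1/(-257 + (8 + P)/(2 + P)) (O(P) = 1/((P + (4 + 4))/(2 + P) - 257) = 1/((P + 8)/(2 + P) - 257) = 1/((8 + P)/(2 + P) - 257) = 1/(-257 + (8 + P)/(2 + P)))
O(I(12))/((-23535 - 1*(-8860)) - 35568) = ((-2 - 1*14)/(2*(253 + 128*14)))/((-23535 - 1*(-8860)) - 35568) = ((-2 - 14)/(2*(253 + 1792)))/((-23535 + 8860) - 35568) = ((1/2)*(-16)/2045)/(-14675 - 35568) = ((1/2)*(1/2045)*(-16))/(-50243) = -8/2045*(-1/50243) = 8/102746935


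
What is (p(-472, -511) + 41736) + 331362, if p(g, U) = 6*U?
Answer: 370032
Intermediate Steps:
(p(-472, -511) + 41736) + 331362 = (6*(-511) + 41736) + 331362 = (-3066 + 41736) + 331362 = 38670 + 331362 = 370032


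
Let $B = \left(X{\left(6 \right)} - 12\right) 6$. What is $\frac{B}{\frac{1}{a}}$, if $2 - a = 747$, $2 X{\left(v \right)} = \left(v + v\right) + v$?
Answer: $13410$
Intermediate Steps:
$X{\left(v \right)} = \frac{3 v}{2}$ ($X{\left(v \right)} = \frac{\left(v + v\right) + v}{2} = \frac{2 v + v}{2} = \frac{3 v}{2}$)
$a = -745$ ($a = 2 - 747 = -745$)
$B = -18$ ($B = \left(\frac{3}{2} \cdot 6 - 12\right) 6 = \left(9 - 12\right) 6 = \left(-3\right) 6 = -18$)
$\frac{B}{\frac{1}{a}} = - \frac{18}{\frac{1}{-745}} = - \frac{18}{- \frac{1}{745}} = \left(-18\right) \left(-745\right) = 13410$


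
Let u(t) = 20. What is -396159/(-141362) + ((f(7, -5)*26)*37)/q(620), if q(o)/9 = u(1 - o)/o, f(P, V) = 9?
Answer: 4216093723/141362 ≈ 29825.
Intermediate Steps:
q(o) = 180/o (q(o) = 9*(20/o) = 180/o)
-396159/(-141362) + ((f(7, -5)*26)*37)/q(620) = -396159/(-141362) + ((9*26)*37)/((180/620)) = -396159*(-1/141362) + (234*37)/((180*(1/620))) = 396159/141362 + 8658/(9/31) = 396159/141362 + 8658*(31/9) = 396159/141362 + 29822 = 4216093723/141362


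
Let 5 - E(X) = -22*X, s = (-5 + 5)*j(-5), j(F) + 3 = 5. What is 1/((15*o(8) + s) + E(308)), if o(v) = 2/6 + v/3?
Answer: 1/6826 ≈ 0.00014650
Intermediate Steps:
j(F) = 2 (j(F) = -3 + 5 = 2)
s = 0 (s = (-5 + 5)*2 = 0*2 = 0)
E(X) = 5 + 22*X (E(X) = 5 - (-22)*X = 5 + 22*X)
o(v) = ⅓ + v/3 (o(v) = 2*(⅙) + v*(⅓) = ⅓ + v/3)
1/((15*o(8) + s) + E(308)) = 1/((15*(⅓ + (⅓)*8) + 0) + (5 + 22*308)) = 1/((15*(⅓ + 8/3) + 0) + (5 + 6776)) = 1/((15*3 + 0) + 6781) = 1/((45 + 0) + 6781) = 1/(45 + 6781) = 1/6826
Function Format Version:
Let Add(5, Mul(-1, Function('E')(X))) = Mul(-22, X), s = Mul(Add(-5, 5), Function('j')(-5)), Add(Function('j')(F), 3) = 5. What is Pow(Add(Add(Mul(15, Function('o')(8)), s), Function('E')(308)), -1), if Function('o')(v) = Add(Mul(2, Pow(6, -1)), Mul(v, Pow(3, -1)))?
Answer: Rational(1, 6826) ≈ 0.00014650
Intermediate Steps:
Function('j')(F) = 2 (Function('j')(F) = Add(-3, 5) = 2)
s = 0 (s = Mul(Add(-5, 5), 2) = Mul(0, 2) = 0)
Function('E')(X) = Add(5, Mul(22, X)) (Function('E')(X) = Add(5, Mul(-1, Mul(-22, X))) = Add(5, Mul(22, X)))
Function('o')(v) = Add(Rational(1, 3), Mul(Rational(1, 3), v)) (Function('o')(v) = Add(Mul(2, Rational(1, 6)), Mul(v, Rational(1, 3))) = Add(Rational(1, 3), Mul(Rational(1, 3), v)))
Pow(Add(Add(Mul(15, Function('o')(8)), s), Function('E')(308)), -1) = Pow(Add(Add(Mul(15, Add(Rational(1, 3), Mul(Rational(1, 3), 8))), 0), Add(5, Mul(22, 308))), -1) = Pow(Add(Add(Mul(15, Add(Rational(1, 3), Rational(8, 3))), 0), Add(5, 6776)), -1) = Pow(Add(Add(Mul(15, 3), 0), 6781), -1) = Pow(Add(Add(45, 0), 6781), -1) = Pow(Add(45, 6781), -1) = Pow(6826, -1) = Rational(1, 6826)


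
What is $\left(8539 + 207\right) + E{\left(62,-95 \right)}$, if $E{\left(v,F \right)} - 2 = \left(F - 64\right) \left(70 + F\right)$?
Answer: $12723$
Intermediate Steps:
$E{\left(v,F \right)} = 2 + \left(-64 + F\right) \left(70 + F\right)$ ($E{\left(v,F \right)} = 2 + \left(F - 64\right) \left(70 + F\right) = 2 + \left(-64 + F\right) \left(70 + F\right)$)
$\left(8539 + 207\right) + E{\left(62,-95 \right)} = \left(8539 + 207\right) + \left(-4478 + \left(-95\right)^{2} + 6 \left(-95\right)\right) = 8746 - -3977 = 8746 + 3977 = 12723$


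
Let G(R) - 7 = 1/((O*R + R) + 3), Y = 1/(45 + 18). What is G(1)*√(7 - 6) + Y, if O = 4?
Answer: 3599/504 ≈ 7.1409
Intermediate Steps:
Y = 1/63 ≈ 0.015873
G(R) = 7 + 1/(3 + 5*R) (G(R) = 7 + 1/((4*R + R) + 3) = 7 + 1/(5*R + 3) = 7 + 1/(3 + 5*R))
G(1)*√(7 - 6) + Y = ((22 + 35*1)/(3 + 5*1))*√(7 - 6) + 1/63 = ((22 + 35)/(3 + 5))*√1 + 1/63 = (57/8)*1 + 1/63 = 57/8 + 1/63 = 3599/504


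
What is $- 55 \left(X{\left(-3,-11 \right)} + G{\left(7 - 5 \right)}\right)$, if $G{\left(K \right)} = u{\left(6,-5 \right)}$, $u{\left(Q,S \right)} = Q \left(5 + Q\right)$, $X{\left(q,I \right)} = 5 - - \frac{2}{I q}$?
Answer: $- \frac{11725}{3} \approx -3908.3$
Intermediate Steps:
$X{\left(q,I \right)} = 5 + \frac{2}{I q}$ ($X{\left(q,I \right)} = 5 - - 2 \frac{1}{I q} = 5 - - \frac{2}{I q} = 5 + \frac{2}{I q}$)
$G{\left(K \right)} = 66$ ($G{\left(K \right)} = 6 \left(5 + 6\right) = 6 \cdot 11 = 66$)
$- 55 \left(X{\left(-3,-11 \right)} + G{\left(7 - 5 \right)}\right) = - 55 \left(\left(5 + \frac{2}{\left(-11\right) \left(-3\right)}\right) + 66\right) = - 55 \left(\left(5 + 2 \left(- \frac{1}{11}\right) \left(- \frac{1}{3}\right)\right) + 66\right) = - 55 \left(\left(5 + \frac{2}{33}\right) + 66\right) = - 55 \left(\frac{167}{33} + 66\right) = \left(-55\right) \frac{2345}{33} = - \frac{11725}{3}$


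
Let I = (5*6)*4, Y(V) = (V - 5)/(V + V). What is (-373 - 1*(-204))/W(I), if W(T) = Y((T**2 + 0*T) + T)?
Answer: -981552/2903 ≈ -338.12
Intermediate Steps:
Y(V) = (-5 + V)/(2*V) (Y(V) = (-5 + V)/((2*V)) = (-5 + V)*(1/(2*V)) = (-5 + V)/(2*V))
I = 120 (I = 30*4 = 120)
W(T) = (-5 + T + T**2)/(2*(T + T**2)) (W(T) = (-5 + ((T**2 + 0*T) + T))/(2*((T**2 + 0*T) + T)) = (-5 + ((T**2 + 0) + T))/(2*((T**2 + 0) + T)) = (-5 + (T**2 + T))/(2*(T**2 + T)) = (-5 + (T + T**2))/(2*(T + T**2)) = (-5 + T + T**2)/(2*(T + T**2)))
(-373 - 1*(-204))/W(I) = (-373 - 1*(-204))/(((1/2)*(-5 + 120*(1 + 120))/(120*(1 + 120)))) = (-373 + 204)/(((1/2)*(1/120)*(-5 + 120*121)/121)) = -169*29040/(-5 + 14520) = -169/((1/2)*(1/120)*(1/121)*14515) = -169/2903/5808 = -169*5808/2903 = -981552/2903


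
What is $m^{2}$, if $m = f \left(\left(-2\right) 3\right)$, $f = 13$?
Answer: $6084$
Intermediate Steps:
$m = -78$ ($m = 13 \left(\left(-2\right) 3\right) = 13 \left(-6\right) = -78$)
$m^{2} = \left(-78\right)^{2} = 6084$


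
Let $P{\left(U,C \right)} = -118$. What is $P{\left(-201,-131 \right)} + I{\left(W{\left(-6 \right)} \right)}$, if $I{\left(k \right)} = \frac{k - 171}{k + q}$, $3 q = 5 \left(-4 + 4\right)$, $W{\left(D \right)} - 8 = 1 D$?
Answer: $- \frac{405}{2} \approx -202.5$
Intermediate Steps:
$W{\left(D \right)} = 8 + D$ ($W{\left(D \right)} = 8 + 1 D = 8 + D$)
$q = 0$ ($q = \frac{5 \left(-4 + 4\right)}{3} = \frac{5 \cdot 0}{3} = \frac{1}{3} \cdot 0 = 0$)
$I{\left(k \right)} = \frac{-171 + k}{k}$ ($I{\left(k \right)} = \frac{k - 171}{k + 0} = \frac{-171 + k}{k}$)
$P{\left(-201,-131 \right)} + I{\left(W{\left(-6 \right)} \right)} = -118 + \frac{-171 + \left(8 - 6\right)}{8 - 6} = -118 + \frac{-171 + 2}{2} = -118 + \frac{1}{2} \left(-169\right) = -118 - \frac{169}{2} = - \frac{405}{2}$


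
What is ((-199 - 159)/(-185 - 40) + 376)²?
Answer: 7217861764/50625 ≈ 1.4258e+5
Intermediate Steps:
((-199 - 159)/(-185 - 40) + 376)² = (-358/(-225) + 376)² = (-358*(-1/225) + 376)² = (358/225 + 376)² = (84958/225)² = 7217861764/50625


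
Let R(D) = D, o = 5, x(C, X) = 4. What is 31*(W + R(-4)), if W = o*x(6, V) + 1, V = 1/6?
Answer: 527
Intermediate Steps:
V = ⅙ ≈ 0.16667
W = 21 (W = 5*4 + 1 = 20 + 1 = 21)
31*(W + R(-4)) = 31*(21 - 4) = 31*17 = 527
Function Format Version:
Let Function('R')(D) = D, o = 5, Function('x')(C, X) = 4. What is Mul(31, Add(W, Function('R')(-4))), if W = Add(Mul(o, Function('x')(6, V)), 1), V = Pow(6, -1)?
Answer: 527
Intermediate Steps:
V = Rational(1, 6) ≈ 0.16667
W = 21 (W = Add(Mul(5, 4), 1) = Add(20, 1) = 21)
Mul(31, Add(W, Function('R')(-4))) = Mul(31, Add(21, -4)) = Mul(31, 17) = 527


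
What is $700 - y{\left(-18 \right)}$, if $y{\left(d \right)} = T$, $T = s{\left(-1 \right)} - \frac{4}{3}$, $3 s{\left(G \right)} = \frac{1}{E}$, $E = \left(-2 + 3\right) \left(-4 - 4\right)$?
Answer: $\frac{5611}{8} \approx 701.38$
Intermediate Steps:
$E = -8$ ($E = 1 \left(-8\right) = -8$)
$s{\left(G \right)} = - \frac{1}{24}$ ($s{\left(G \right)} = \frac{1}{3 \left(-8\right)} = \frac{1}{3} \left(- \frac{1}{8}\right) = - \frac{1}{24}$)
$T = - \frac{11}{8}$ ($T = - \frac{1}{24} - \frac{4}{3} = - \frac{11}{8} \approx -1.375$)
$y{\left(d \right)} = - \frac{11}{8}$
$700 - y{\left(-18 \right)} = 700 - - \frac{11}{8} = 700 + \frac{11}{8} = \frac{5611}{8}$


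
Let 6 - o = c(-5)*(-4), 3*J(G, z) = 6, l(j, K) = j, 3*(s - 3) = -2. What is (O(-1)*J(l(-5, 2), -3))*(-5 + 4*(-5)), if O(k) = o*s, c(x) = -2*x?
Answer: -16100/3 ≈ -5366.7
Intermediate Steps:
s = 7/3 (s = 3 + (⅓)*(-2) = 3 - ⅔ = 7/3 ≈ 2.3333)
J(G, z) = 2 (J(G, z) = (⅓)*6 = 2)
o = 46 (o = 6 - (-2*(-5))*(-4) = 6 - 10*(-4) = 6 - 1*(-40) = 6 + 40 = 46)
O(k) = 322/3 (O(k) = 46*(7/3) = 322/3)
(O(-1)*J(l(-5, 2), -3))*(-5 + 4*(-5)) = ((322/3)*2)*(-5 + 4*(-5)) = 644*(-5 - 20)/3 = (644/3)*(-25) = -16100/3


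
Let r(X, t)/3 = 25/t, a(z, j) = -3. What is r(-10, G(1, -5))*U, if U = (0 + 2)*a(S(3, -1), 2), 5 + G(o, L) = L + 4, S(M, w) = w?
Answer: 75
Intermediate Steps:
G(o, L) = -1 + L (G(o, L) = -5 + (L + 4) = -5 + (4 + L) = -1 + L)
r(X, t) = 75/t (r(X, t) = 3*(25/t) = 75/t)
U = -6 (U = (0 + 2)*(-3) = 2*(-3) = -6)
r(-10, G(1, -5))*U = (75/(-1 - 5))*(-6) = (75/(-6))*(-6) = (75*(-1/6))*(-6) = -25/2*(-6) = 75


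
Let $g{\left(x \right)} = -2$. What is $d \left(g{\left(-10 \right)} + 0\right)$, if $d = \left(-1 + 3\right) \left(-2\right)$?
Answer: $8$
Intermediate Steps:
$d = -4$ ($d = 2 \left(-2\right) = -4$)
$d \left(g{\left(-10 \right)} + 0\right) = - 4 \left(-2 + 0\right) = \left(-4\right) \left(-2\right) = 8$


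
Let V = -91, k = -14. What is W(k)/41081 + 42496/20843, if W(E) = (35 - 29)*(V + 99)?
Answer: 1746778640/856251283 ≈ 2.0400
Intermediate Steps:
W(E) = 48 (W(E) = (35 - 29)*(-91 + 99) = 6*8 = 48)
W(k)/41081 + 42496/20843 = 48/41081 + 42496/20843 = 1746778640/856251283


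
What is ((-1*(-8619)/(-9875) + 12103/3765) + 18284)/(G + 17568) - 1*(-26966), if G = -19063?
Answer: 299635153896932/11116633125 ≈ 26954.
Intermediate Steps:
((-1*(-8619)/(-9875) + 12103/3765) + 18284)/(G + 17568) - 1*(-26966) = ((-1*(-8619)/(-9875) + 12103/3765) + 18284)/(-19063 + 17568) - 1*(-26966) = ((8619*(-1/9875) + 12103*(1/3765)) + 18284)/(-1495) + 26966 = ((-8619/9875 + 12103/3765) + 18284)*(-1/1495) + 26966 = (17413318/7435875 + 18284)*(-1/1495) + 26966 = (135974951818/7435875)*(-1/1495) + 26966 = -135974951818/11116633125 + 26966 = 299635153896932/11116633125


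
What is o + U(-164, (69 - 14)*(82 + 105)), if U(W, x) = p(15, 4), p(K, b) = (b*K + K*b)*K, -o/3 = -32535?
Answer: 99405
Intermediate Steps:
o = 97605 (o = -3*(-32535) = 97605)
p(K, b) = 2*b*K² (p(K, b) = (K*b + K*b)*K = (2*K*b)*K = 2*b*K²)
U(W, x) = 1800 (U(W, x) = 2*4*15² = 2*4*225 = 1800)
o + U(-164, (69 - 14)*(82 + 105)) = 97605 + 1800 = 99405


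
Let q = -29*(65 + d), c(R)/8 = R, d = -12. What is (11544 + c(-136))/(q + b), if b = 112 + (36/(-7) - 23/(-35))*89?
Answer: -45745/7981 ≈ -5.7317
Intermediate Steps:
c(R) = 8*R
q = -1537 (q = -29*(65 - 12) = -29*53 = -1537)
b = -10053/35 (b = 112 + (36*(-⅐) - 23*(-1/35))*89 = 112 + (-36/7 + 23/35)*89 = 112 - 157/35*89 = 112 - 13973/35 = -10053/35 ≈ -287.23)
(11544 + c(-136))/(q + b) = (11544 + 8*(-136))/(-1537 - 10053/35) = (11544 - 1088)/(-63848/35) = 10456*(-35/63848) = -45745/7981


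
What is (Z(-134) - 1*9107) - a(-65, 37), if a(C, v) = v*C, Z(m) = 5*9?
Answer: -6657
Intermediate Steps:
Z(m) = 45
a(C, v) = C*v
(Z(-134) - 1*9107) - a(-65, 37) = (45 - 1*9107) - (-65)*37 = (45 - 9107) - 1*(-2405) = -9062 + 2405 = -6657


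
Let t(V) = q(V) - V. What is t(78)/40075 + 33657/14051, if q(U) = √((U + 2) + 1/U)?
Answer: 1347708297/563093825 + 79*√78/3125850 ≈ 2.3936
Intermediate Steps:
q(U) = √(2 + U + 1/U) (q(U) = √((2 + U) + 1/U) = √(2 + U + 1/U))
t(V) = √(2 + V + 1/V) - V
t(78)/40075 + 33657/14051 = (√(2 + 78 + 1/78) - 1*78)/40075 + 33657/14051 = (√(2 + 78 + 1/78) - 78)*(1/40075) + 33657*(1/14051) = (√(6241/78) - 78)*(1/40075) + 33657/14051 = (79*√78/78 - 78)*(1/40075) + 33657/14051 = (-78 + 79*√78/78)*(1/40075) + 33657/14051 = (-78/40075 + 79*√78/3125850) + 33657/14051 = 1347708297/563093825 + 79*√78/3125850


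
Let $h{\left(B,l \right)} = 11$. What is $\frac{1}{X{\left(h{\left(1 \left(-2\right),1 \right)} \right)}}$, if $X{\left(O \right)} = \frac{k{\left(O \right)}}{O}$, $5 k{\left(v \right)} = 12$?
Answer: $\frac{55}{12} \approx 4.5833$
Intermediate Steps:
$k{\left(v \right)} = \frac{12}{5}$ ($k{\left(v \right)} = \frac{1}{5} \cdot 12 = \frac{12}{5}$)
$X{\left(O \right)} = \frac{12}{5 O}$
$\frac{1}{X{\left(h{\left(1 \left(-2\right),1 \right)} \right)}} = \frac{1}{\frac{12}{5} \cdot \frac{1}{11}} = \frac{1}{\frac{12}{55}} = \frac{55}{12}$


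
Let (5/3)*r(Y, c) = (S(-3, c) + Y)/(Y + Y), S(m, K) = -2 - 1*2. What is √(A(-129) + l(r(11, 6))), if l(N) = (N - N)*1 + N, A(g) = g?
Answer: I*√1558590/110 ≈ 11.349*I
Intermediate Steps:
S(m, K) = -4 (S(m, K) = -2 - 2 = -4)
r(Y, c) = 3*(-4 + Y)/(10*Y) (r(Y, c) = 3*((-4 + Y)/(Y + Y))/5 = 3*((-4 + Y)/((2*Y)))/5 = 3*((-4 + Y)*(1/(2*Y)))/5 = 3*((-4 + Y)/(2*Y))/5 = 3*(-4 + Y)/(10*Y))
l(N) = N (l(N) = 0*1 + N = 0 + N = N)
√(A(-129) + l(r(11, 6))) = √(-129 + (3/10)*(-4 + 11)/11) = √(-129 + (3/10)*(1/11)*7) = √(-129 + 21/110) = √(-14169/110) = I*√1558590/110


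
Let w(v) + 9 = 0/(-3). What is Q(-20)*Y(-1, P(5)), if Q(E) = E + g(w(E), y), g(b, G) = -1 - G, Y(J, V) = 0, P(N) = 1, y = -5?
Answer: 0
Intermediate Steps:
w(v) = -9 (w(v) = -9 + 0/(-3) = -9 + 0*(-⅓) = -9 + 0 = -9)
Q(E) = 4 + E (Q(E) = E + (-1 - 1*(-5)) = E + (-1 + 5) = E + 4 = 4 + E)
Q(-20)*Y(-1, P(5)) = (4 - 20)*0 = -16*0 = 0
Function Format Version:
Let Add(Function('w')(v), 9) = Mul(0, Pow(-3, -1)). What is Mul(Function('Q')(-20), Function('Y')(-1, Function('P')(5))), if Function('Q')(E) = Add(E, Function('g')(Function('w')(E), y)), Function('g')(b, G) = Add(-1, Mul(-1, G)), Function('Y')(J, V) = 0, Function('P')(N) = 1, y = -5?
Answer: 0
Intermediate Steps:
Function('w')(v) = -9 (Function('w')(v) = Add(-9, Mul(0, Pow(-3, -1))) = Add(-9, Mul(0, Rational(-1, 3))) = Add(-9, 0) = -9)
Function('Q')(E) = Add(4, E) (Function('Q')(E) = Add(E, Add(-1, Mul(-1, -5))) = Add(E, Add(-1, 5)) = Add(E, 4) = Add(4, E))
Mul(Function('Q')(-20), Function('Y')(-1, Function('P')(5))) = Mul(Add(4, -20), 0) = Mul(-16, 0) = 0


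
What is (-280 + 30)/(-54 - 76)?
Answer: 25/13 ≈ 1.9231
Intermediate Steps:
(-280 + 30)/(-54 - 76) = -250/(-130) = -250*(-1/130) = 25/13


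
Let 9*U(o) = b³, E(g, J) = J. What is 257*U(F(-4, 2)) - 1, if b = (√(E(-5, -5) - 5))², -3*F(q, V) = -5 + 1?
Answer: -257009/9 ≈ -28557.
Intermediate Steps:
F(q, V) = 4/3 (F(q, V) = -(-5 + 1)/3 = -⅓*(-4) = 4/3)
b = -10 (b = (√(-5 - 5))² = (√(-10))² = (I*√10)² = -10)
U(o) = -1000/9 (U(o) = (⅑)*(-10)³ = (⅑)*(-1000) = -1000/9)
257*U(F(-4, 2)) - 1 = 257*(-1000/9) - 1 = -257000/9 - 1 = -257009/9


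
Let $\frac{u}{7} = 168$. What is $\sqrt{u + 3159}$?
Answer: $17 \sqrt{15} \approx 65.841$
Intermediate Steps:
$u = 1176$ ($u = 7 \cdot 168 = 1176$)
$\sqrt{u + 3159} = \sqrt{1176 + 3159} = \sqrt{4335} = 17 \sqrt{15}$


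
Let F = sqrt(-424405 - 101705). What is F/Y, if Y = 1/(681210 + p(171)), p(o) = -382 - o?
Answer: 680657*I*sqrt(526110) ≈ 4.937e+8*I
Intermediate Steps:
Y = 1/680657 (Y = 1/(681210 + (-382 - 1*171)) = 1/(681210 + (-382 - 171)) = 1/(681210 - 553) = 1/680657 ≈ 1.4692e-6)
F = I*sqrt(526110) (F = sqrt(-526110) = I*sqrt(526110) ≈ 725.33*I)
F/Y = (I*sqrt(526110))/(1/680657) = (I*sqrt(526110))*680657 = 680657*I*sqrt(526110)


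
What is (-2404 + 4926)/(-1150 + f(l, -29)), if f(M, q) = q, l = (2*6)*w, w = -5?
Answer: -2522/1179 ≈ -2.1391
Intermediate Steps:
l = -60 (l = (2*6)*(-5) = 12*(-5) = -60)
(-2404 + 4926)/(-1150 + f(l, -29)) = (-2404 + 4926)/(-1150 - 29) = 2522/(-1179) = 2522*(-1/1179) = -2522/1179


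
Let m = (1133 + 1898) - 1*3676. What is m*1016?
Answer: -655320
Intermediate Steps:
m = -645 (m = 3031 - 3676 = -645)
m*1016 = -645*1016 = -655320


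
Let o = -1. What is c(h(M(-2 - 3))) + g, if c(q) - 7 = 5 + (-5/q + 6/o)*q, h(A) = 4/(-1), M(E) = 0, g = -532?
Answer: -501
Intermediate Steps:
h(A) = -4 (h(A) = 4*(-1) = -4)
c(q) = 12 + q*(-6 - 5/q) (c(q) = 7 + (5 + (-5/q + 6/(-1))*q) = 7 + (5 + (-5/q + 6*(-1))*q) = 7 + (5 + (-5/q - 6)*q) = 7 + (5 + (-6 - 5/q)*q) = 7 + (5 + q*(-6 - 5/q)) = 12 + q*(-6 - 5/q))
c(h(M(-2 - 3))) + g = (7 - 6*(-4)) - 532 = (7 + 24) - 532 = 31 - 532 = -501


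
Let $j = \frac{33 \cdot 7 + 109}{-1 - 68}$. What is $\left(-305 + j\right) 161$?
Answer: $- \frac{149695}{3} \approx -49898.0$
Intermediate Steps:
$j = - \frac{340}{69}$ ($j = \frac{231 + 109}{-69} = 340 \left(- \frac{1}{69}\right) = - \frac{340}{69} \approx -4.9275$)
$\left(-305 + j\right) 161 = \left(-305 - \frac{340}{69}\right) 161 = \left(- \frac{21385}{69}\right) 161 = - \frac{149695}{3}$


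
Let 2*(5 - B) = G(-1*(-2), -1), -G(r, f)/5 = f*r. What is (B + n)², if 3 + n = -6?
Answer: 81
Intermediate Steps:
n = -9 (n = -3 - 6 = -9)
G(r, f) = -5*f*r
B = 0 (B = 5 - (-5)*(-1)*(-1*(-2))/2 = 5 - (-5)*(-1)*2/2 = 5 - ½*10 = 5 - 5 = 0)
(B + n)² = (0 - 9)² = (-9)² = 81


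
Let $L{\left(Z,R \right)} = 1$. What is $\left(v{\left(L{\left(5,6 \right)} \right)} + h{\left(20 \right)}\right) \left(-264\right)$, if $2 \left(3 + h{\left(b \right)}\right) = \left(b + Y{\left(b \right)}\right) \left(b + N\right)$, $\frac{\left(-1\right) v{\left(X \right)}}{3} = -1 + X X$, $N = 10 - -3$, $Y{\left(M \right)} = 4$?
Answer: $-103752$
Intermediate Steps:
$N = 13$ ($N = 10 + 3 = 13$)
$v{\left(X \right)} = 3 - 3 X^{2}$ ($v{\left(X \right)} = - 3 \left(-1 + X X\right) = - 3 \left(-1 + X^{2}\right) = 3 - 3 X^{2}$)
$h{\left(b \right)} = -3 + \frac{\left(4 + b\right) \left(13 + b\right)}{2}$ ($h{\left(b \right)} = -3 + \frac{\left(b + 4\right) \left(b + 13\right)}{2} = -3 + \frac{\left(4 + b\right) \left(13 + b\right)}{2}$)
$\left(v{\left(L{\left(5,6 \right)} \right)} + h{\left(20 \right)}\right) \left(-264\right) = \left(\left(3 - 3 \cdot 1^{2}\right) + \left(23 + \frac{20^{2}}{2} + \frac{17}{2} \cdot 20\right)\right) \left(-264\right) = \left(\left(3 - 3\right) + \left(23 + \frac{1}{2} \cdot 400 + 170\right)\right) \left(-264\right) = \left(\left(3 - 3\right) + \left(23 + 200 + 170\right)\right) \left(-264\right) = \left(0 + 393\right) \left(-264\right) = 393 \left(-264\right) = -103752$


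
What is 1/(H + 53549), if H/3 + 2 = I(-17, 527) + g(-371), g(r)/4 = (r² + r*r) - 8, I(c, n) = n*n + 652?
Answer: 1/4191974 ≈ 2.3855e-7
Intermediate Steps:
I(c, n) = 652 + n² (I(c, n) = n² + 652 = 652 + n²)
g(r) = -32 + 8*r² (g(r) = 4*((r² + r*r) - 8) = 4*((r² + r²) - 8) = 4*(2*r² - 8) = 4*(-8 + 2*r²) = -32 + 8*r²)
H = 4138425 (H = -6 + 3*((652 + 527²) + (-32 + 8*(-371)²)) = -6 + 3*((652 + 277729) + (-32 + 8*137641)) = -6 + 3*(278381 + (-32 + 1101128)) = -6 + 3*(278381 + 1101096) = -6 + 3*1379477 = -6 + 4138431 = 4138425)
1/(H + 53549) = 1/(4138425 + 53549) = 1/4191974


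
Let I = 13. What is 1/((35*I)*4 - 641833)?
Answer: -1/640013 ≈ -1.5625e-6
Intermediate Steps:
1/((35*I)*4 - 641833) = 1/((35*13)*4 - 641833) = 1/(455*4 - 641833) = 1/(1820 - 641833) = 1/(-640013) = -1/640013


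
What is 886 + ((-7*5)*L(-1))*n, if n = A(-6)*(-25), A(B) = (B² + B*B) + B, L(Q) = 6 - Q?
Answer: 405136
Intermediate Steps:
A(B) = B + 2*B² (A(B) = (B² + B²) + B = 2*B² + B = B + 2*B²)
n = -1650 (n = -6*(1 + 2*(-6))*(-25) = -6*(1 - 12)*(-25) = -6*(-11)*(-25) = 66*(-25) = -1650)
886 + ((-7*5)*L(-1))*n = 886 + ((-7*5)*(6 - 1*(-1)))*(-1650) = 886 - 35*(6 + 1)*(-1650) = 886 - 35*7*(-1650) = 886 - 245*(-1650) = 886 + 404250 = 405136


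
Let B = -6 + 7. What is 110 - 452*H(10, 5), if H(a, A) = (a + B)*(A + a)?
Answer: -74470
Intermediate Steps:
B = 1
H(a, A) = (1 + a)*(A + a) (H(a, A) = (a + 1)*(A + a) = (1 + a)*(A + a))
110 - 452*H(10, 5) = 110 - 452*(5 + 10 + 10² + 5*10) = 110 - 452*(5 + 10 + 100 + 50) = 110 - 452*165 = 110 - 74580 = -74470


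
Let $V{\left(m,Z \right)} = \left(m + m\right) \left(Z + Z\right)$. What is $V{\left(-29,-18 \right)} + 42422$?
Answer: $44510$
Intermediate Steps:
$V{\left(m,Z \right)} = 4 Z m$ ($V{\left(m,Z \right)} = 2 m 2 Z = 4 Z m$)
$V{\left(-29,-18 \right)} + 42422 = 4 \left(-18\right) \left(-29\right) + 42422 = 2088 + 42422 = 44510$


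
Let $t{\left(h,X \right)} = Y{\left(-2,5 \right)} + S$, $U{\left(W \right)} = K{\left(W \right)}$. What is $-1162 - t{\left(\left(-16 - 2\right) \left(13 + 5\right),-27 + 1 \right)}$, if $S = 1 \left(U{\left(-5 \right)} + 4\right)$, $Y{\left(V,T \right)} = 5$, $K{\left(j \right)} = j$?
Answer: $-1166$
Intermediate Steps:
$U{\left(W \right)} = W$
$S = -1$ ($S = 1 \left(-5 + 4\right) = 1 \left(-1\right) = -1$)
$t{\left(h,X \right)} = 4$ ($t{\left(h,X \right)} = 5 - 1 = 4$)
$-1162 - t{\left(\left(-16 - 2\right) \left(13 + 5\right),-27 + 1 \right)} = -1162 - 4 = -1166$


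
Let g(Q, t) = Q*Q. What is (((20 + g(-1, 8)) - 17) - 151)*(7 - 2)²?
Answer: -3675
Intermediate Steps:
g(Q, t) = Q²
(((20 + g(-1, 8)) - 17) - 151)*(7 - 2)² = (((20 + (-1)²) - 17) - 151)*(7 - 2)² = (((20 + 1) - 17) - 151)*5² = ((21 - 17) - 151)*25 = (4 - 151)*25 = -147*25 = -3675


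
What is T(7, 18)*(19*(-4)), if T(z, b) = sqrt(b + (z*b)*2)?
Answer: -228*sqrt(30) ≈ -1248.8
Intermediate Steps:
T(z, b) = sqrt(b + 2*b*z) (T(z, b) = sqrt(b + (b*z)*2) = sqrt(b + 2*b*z))
T(7, 18)*(19*(-4)) = sqrt(18*(1 + 2*7))*(19*(-4)) = sqrt(18*(1 + 14))*(-76) = sqrt(18*15)*(-76) = sqrt(270)*(-76) = (3*sqrt(30))*(-76) = -228*sqrt(30)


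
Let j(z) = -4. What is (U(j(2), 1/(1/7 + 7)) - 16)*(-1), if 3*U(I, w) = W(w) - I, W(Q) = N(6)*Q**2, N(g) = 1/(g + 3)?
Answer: 989951/67500 ≈ 14.666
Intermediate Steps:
N(g) = 1/(3 + g)
W(Q) = Q**2/9 (W(Q) = Q**2/(3 + 6) = Q**2/9)
U(I, w) = -I/3 + w**2/27 (U(I, w) = (w**2/9 - I)/3 = (-I + w**2/9)/3 = -I/3 + w**2/27)
(U(j(2), 1/(1/7 + 7)) - 16)*(-1) = ((-1/3*(-4) + (1/(1/7 + 7))**2/27) - 16)*(-1) = ((4/3 + (1/(1/7 + 7))**2/27) - 16)*(-1) = ((4/3 + (1/(50/7))**2/27) - 16)*(-1) = ((4/3 + (7/50)**2/27) - 16)*(-1) = ((4/3 + (1/27)*(49/2500)) - 16)*(-1) = ((4/3 + 49/67500) - 16)*(-1) = (90049/67500 - 16)*(-1) = -989951/67500*(-1) = 989951/67500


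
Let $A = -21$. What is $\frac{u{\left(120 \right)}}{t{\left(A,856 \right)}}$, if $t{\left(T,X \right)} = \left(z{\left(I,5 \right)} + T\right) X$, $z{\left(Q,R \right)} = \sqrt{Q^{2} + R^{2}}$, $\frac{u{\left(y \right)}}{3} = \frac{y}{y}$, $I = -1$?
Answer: $- \frac{63}{355240} - \frac{3 \sqrt{26}}{355240} \approx -0.00022041$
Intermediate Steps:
$u{\left(y \right)} = 3$ ($u{\left(y \right)} = 3 \frac{y}{y} = 3 \cdot 1 = 3$)
$t{\left(T,X \right)} = X \left(T + \sqrt{26}\right)$ ($t{\left(T,X \right)} = \left(\sqrt{\left(-1\right)^{2} + 5^{2}} + T\right) X = \left(\sqrt{1 + 25} + T\right) X = \left(\sqrt{26} + T\right) X = \left(T + \sqrt{26}\right) X = X \left(T + \sqrt{26}\right)$)
$\frac{u{\left(120 \right)}}{t{\left(A,856 \right)}} = \frac{3}{856 \left(-21 + \sqrt{26}\right)} = \frac{3}{-17976 + 856 \sqrt{26}}$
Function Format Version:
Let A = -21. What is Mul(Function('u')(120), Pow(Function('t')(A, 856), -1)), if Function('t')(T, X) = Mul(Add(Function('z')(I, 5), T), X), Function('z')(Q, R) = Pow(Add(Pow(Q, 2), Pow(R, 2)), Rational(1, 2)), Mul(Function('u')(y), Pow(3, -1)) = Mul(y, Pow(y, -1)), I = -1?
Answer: Add(Rational(-63, 355240), Mul(Rational(-3, 355240), Pow(26, Rational(1, 2)))) ≈ -0.00022041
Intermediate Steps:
Function('u')(y) = 3 (Function('u')(y) = Mul(3, Mul(y, Pow(y, -1))) = Mul(3, 1) = 3)
Function('t')(T, X) = Mul(X, Add(T, Pow(26, Rational(1, 2)))) (Function('t')(T, X) = Mul(Add(Pow(Add(Pow(-1, 2), Pow(5, 2)), Rational(1, 2)), T), X) = Mul(Add(Pow(Add(1, 25), Rational(1, 2)), T), X) = Mul(Add(Pow(26, Rational(1, 2)), T), X) = Mul(Add(T, Pow(26, Rational(1, 2))), X) = Mul(X, Add(T, Pow(26, Rational(1, 2)))))
Mul(Function('u')(120), Pow(Function('t')(A, 856), -1)) = Mul(3, Pow(Mul(856, Add(-21, Pow(26, Rational(1, 2)))), -1)) = Mul(3, Pow(Add(-17976, Mul(856, Pow(26, Rational(1, 2)))), -1))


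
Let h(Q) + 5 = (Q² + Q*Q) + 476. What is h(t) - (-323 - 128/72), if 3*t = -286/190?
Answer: 21559316/27075 ≈ 796.28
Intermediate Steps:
t = -143/285 (t = (-286/190)/3 = (-286*1/190)/3 = (⅓)*(-143/95) = -143/285 ≈ -0.50175)
h(Q) = 471 + 2*Q² (h(Q) = -5 + ((Q² + Q*Q) + 476) = -5 + ((Q² + Q²) + 476) = -5 + (2*Q² + 476) = -5 + (476 + 2*Q²) = 471 + 2*Q²)
h(t) - (-323 - 128/72) = (471 + 2*(-143/285)²) - (-323 - 128/72) = (471 + 2*(20449/81225)) - (-323 - 128*1/72) = (471 + 40898/81225) - (-323 - 16/9) = 38297873/81225 - 1*(-2923/9) = 38297873/81225 + 2923/9 = 21559316/27075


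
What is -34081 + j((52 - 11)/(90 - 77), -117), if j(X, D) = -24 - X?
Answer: -443406/13 ≈ -34108.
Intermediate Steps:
-34081 + j((52 - 11)/(90 - 77), -117) = -34081 + (-24 - (52 - 11)/(90 - 77)) = -34081 + (-24 - 41/13) = -34081 - 353/13 = -443406/13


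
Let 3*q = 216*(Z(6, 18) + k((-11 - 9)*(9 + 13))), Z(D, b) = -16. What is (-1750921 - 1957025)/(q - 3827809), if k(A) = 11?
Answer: 3707946/3828169 ≈ 0.96860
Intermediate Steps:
q = -360 (q = (216*(-16 + 11))/3 = (216*(-5))/3 = (1/3)*(-1080) = -360)
(-1750921 - 1957025)/(q - 3827809) = (-1750921 - 1957025)/(-360 - 3827809) = -3707946/(-3828169) = -3707946*(-1/3828169) = 3707946/3828169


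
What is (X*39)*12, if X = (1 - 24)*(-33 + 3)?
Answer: 322920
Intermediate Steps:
X = 690 (X = -23*(-30) = 690)
(X*39)*12 = (690*39)*12 = 26910*12 = 322920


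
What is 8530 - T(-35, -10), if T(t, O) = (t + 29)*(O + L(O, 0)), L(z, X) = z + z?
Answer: 8350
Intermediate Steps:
L(z, X) = 2*z
T(t, O) = 3*O*(29 + t) (T(t, O) = (t + 29)*(O + 2*O) = (29 + t)*(3*O) = 3*O*(29 + t))
8530 - T(-35, -10) = 8530 - 3*(-10)*(29 - 35) = 8530 - 3*(-10)*(-6) = 8530 - 1*180 = 8530 - 180 = 8350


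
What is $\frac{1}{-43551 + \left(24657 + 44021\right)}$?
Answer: $\frac{1}{25127} \approx 3.9798 \cdot 10^{-5}$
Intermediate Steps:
$\frac{1}{-43551 + \left(24657 + 44021\right)} = \frac{1}{-43551 + 68678} = \frac{1}{25127}$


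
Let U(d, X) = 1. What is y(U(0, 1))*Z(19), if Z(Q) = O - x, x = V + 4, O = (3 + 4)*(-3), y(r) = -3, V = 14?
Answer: 117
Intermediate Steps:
O = -21 (O = 7*(-3) = -21)
x = 18 (x = 14 + 4 = 18)
Z(Q) = -39 (Z(Q) = -21 - 1*18 = -21 - 18 = -39)
y(U(0, 1))*Z(19) = -3*(-39) = 117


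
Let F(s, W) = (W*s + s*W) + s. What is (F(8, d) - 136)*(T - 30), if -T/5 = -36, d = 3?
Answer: -12000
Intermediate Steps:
T = 180 (T = -5*(-36) = 180)
F(s, W) = s + 2*W*s (F(s, W) = (W*s + W*s) + s = 2*W*s + s = s + 2*W*s)
(F(8, d) - 136)*(T - 30) = (8*(1 + 2*3) - 136)*(180 - 30) = (8*(1 + 6) - 136)*150 = (8*7 - 136)*150 = (56 - 136)*150 = -80*150 = -12000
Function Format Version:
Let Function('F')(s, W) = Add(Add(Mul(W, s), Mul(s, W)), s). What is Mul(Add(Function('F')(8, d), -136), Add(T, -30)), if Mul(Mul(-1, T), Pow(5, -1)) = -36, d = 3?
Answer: -12000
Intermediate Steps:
T = 180 (T = Mul(-5, -36) = 180)
Function('F')(s, W) = Add(s, Mul(2, W, s)) (Function('F')(s, W) = Add(Add(Mul(W, s), Mul(W, s)), s) = Add(Mul(2, W, s), s) = Add(s, Mul(2, W, s)))
Mul(Add(Function('F')(8, d), -136), Add(T, -30)) = Mul(Add(Mul(8, Add(1, Mul(2, 3))), -136), Add(180, -30)) = Mul(Add(Mul(8, Add(1, 6)), -136), 150) = Mul(Add(Mul(8, 7), -136), 150) = Mul(Add(56, -136), 150) = Mul(-80, 150) = -12000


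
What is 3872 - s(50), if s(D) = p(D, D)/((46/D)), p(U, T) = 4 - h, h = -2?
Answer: 88906/23 ≈ 3865.5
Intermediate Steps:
p(U, T) = 6 (p(U, T) = 4 - 1*(-2) = 4 + 2 = 6)
s(D) = 3*D/23 (s(D) = 6/((46/D)) = 6*(D/46) = 3*D/23)
3872 - s(50) = 3872 - 3*50/23 = 3872 - 1*150/23 = 3872 - 150/23 = 88906/23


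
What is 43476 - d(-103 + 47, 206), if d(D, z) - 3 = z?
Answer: 43267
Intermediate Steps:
d(D, z) = 3 + z
43476 - d(-103 + 47, 206) = 43476 - (3 + 206) = 43476 - 1*209 = 43476 - 209 = 43267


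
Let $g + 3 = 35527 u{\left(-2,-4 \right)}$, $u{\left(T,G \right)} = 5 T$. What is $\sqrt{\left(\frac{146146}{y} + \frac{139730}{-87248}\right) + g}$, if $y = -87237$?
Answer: $\frac{i \sqrt{15880845198624599983146}}{211423716} \approx 596.05 i$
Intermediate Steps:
$g = -355273$ ($g = -3 + 35527 \cdot 5 \left(-2\right) = -3 + 35527 \left(-10\right) = -3 - 355270 = -355273$)
$\sqrt{\left(\frac{146146}{y} + \frac{139730}{-87248}\right) + g} = \sqrt{\left(\frac{146146}{-87237} + \frac{139730}{-87248}\right) - 355273} = \sqrt{\left(146146 \left(- \frac{1}{87237}\right) + 139730 \left(- \frac{1}{87248}\right)\right) - 355273} = \sqrt{\left(- \frac{146146}{87237} - \frac{69865}{43624}\right) - 355273} = \sqrt{- \frac{12470286109}{3805626888} - 355273} = \sqrt{- \frac{1352048951666533}{3805626888}} = \frac{i \sqrt{15880845198624599983146}}{211423716}$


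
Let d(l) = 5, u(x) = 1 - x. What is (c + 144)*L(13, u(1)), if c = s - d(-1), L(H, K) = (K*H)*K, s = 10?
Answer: 0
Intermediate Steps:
L(H, K) = H*K² (L(H, K) = (H*K)*K = H*K²)
c = 5 (c = 10 - 1*5 = 10 - 5 = 5)
(c + 144)*L(13, u(1)) = (5 + 144)*(13*(1 - 1*1)²) = 149*(13*(1 - 1)²) = 149*(13*0²) = 149*(13*0) = 149*0 = 0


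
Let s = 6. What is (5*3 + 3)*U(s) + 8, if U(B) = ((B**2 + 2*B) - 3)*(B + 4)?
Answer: 8108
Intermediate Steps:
U(B) = (4 + B)*(-3 + B**2 + 2*B) (U(B) = (-3 + B**2 + 2*B)*(4 + B) = (4 + B)*(-3 + B**2 + 2*B))
(5*3 + 3)*U(s) + 8 = (5*3 + 3)*(-12 + 6**3 + 5*6 + 6*6**2) + 8 = (15 + 3)*(-12 + 216 + 30 + 6*36) + 8 = 18*(-12 + 216 + 30 + 216) + 8 = 18*450 + 8 = 8100 + 8 = 8108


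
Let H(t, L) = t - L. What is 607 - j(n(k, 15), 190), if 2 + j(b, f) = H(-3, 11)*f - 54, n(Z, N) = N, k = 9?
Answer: 3323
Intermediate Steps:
j(b, f) = -56 - 14*f (j(b, f) = -2 + ((-3 - 1*11)*f - 54) = -2 + ((-3 - 11)*f - 54) = -2 + (-14*f - 54) = -2 + (-54 - 14*f) = -56 - 14*f)
607 - j(n(k, 15), 190) = 607 - (-56 - 14*190) = 607 - (-56 - 2660) = 607 - 1*(-2716) = 607 + 2716 = 3323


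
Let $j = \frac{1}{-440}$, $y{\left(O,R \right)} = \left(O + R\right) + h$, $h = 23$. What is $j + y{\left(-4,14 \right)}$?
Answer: $\frac{14519}{440} \approx 32.998$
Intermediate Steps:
$y{\left(O,R \right)} = 23 + O + R$ ($y{\left(O,R \right)} = \left(O + R\right) + 23 = 23 + O + R$)
$j = - \frac{1}{440} \approx -0.0022727$
$j + y{\left(-4,14 \right)} = - \frac{1}{440} + \left(23 - 4 + 14\right) = - \frac{1}{440} + 33 = \frac{14519}{440}$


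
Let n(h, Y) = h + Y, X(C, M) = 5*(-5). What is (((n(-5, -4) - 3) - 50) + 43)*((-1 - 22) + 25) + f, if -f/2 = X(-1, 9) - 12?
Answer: 36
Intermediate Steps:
X(C, M) = -25
f = 74 (f = -2*(-25 - 12) = -2*(-37) = 74)
n(h, Y) = Y + h
(((n(-5, -4) - 3) - 50) + 43)*((-1 - 22) + 25) + f = ((((-4 - 5) - 3) - 50) + 43)*((-1 - 22) + 25) + 74 = (((-9 - 3) - 50) + 43)*(-23 + 25) + 74 = ((-12 - 50) + 43)*2 + 74 = (-62 + 43)*2 + 74 = -19*2 + 74 = -38 + 74 = 36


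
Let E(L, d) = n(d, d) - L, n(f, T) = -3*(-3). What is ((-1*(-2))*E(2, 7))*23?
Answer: 322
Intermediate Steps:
n(f, T) = 9
E(L, d) = 9 - L
((-1*(-2))*E(2, 7))*23 = ((-1*(-2))*(9 - 1*2))*23 = (2*(9 - 2))*23 = (2*7)*23 = 14*23 = 322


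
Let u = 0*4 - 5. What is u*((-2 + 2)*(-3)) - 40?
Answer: -40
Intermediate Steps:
u = -5 (u = 0 - 5 = -5)
u*((-2 + 2)*(-3)) - 40 = -5*(-2 + 2)*(-3) - 40 = -0*(-3) - 40 = -5*0 - 40 = 0 - 40 = -40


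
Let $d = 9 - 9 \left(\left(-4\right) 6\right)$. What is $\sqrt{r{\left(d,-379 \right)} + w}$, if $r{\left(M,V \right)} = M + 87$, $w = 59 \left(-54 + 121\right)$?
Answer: $\sqrt{4265} \approx 65.307$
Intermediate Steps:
$w = 3953$ ($w = 59 \cdot 67 = 3953$)
$d = 225$ ($d = 9 - -216 = 9 + 216 = 225$)
$r{\left(M,V \right)} = 87 + M$
$\sqrt{r{\left(d,-379 \right)} + w} = \sqrt{\left(87 + 225\right) + 3953} = \sqrt{312 + 3953} = \sqrt{4265}$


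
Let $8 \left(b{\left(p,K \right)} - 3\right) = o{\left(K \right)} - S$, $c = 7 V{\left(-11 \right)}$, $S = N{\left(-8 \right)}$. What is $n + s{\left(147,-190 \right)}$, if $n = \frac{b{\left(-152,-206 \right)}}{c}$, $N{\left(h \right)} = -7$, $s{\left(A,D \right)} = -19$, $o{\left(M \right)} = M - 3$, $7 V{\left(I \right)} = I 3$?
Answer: $- \frac{2419}{132} \approx -18.326$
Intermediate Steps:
$V{\left(I \right)} = \frac{3 I}{7}$ ($V{\left(I \right)} = \frac{I 3}{7} = \frac{3 I}{7}$)
$o{\left(M \right)} = -3 + M$ ($o{\left(M \right)} = M - 3 = -3 + M$)
$S = -7$
$c = -33$ ($c = 7 \cdot \frac{3}{7} \left(-11\right) = 7 \left(- \frac{33}{7}\right) = -33$)
$b{\left(p,K \right)} = \frac{7}{2} + \frac{K}{8}$ ($b{\left(p,K \right)} = 3 + \frac{\left(-3 + K\right) - -7}{8} = 3 + \frac{\left(-3 + K\right) + 7}{8} = 3 + \frac{4 + K}{8} = 3 + \left(\frac{1}{2} + \frac{K}{8}\right) = \frac{7}{2} + \frac{K}{8}$)
$n = \frac{89}{132}$ ($n = \frac{\frac{7}{2} + \frac{1}{8} \left(-206\right)}{-33} = \left(\frac{7}{2} - \frac{103}{4}\right) \left(- \frac{1}{33}\right) = \left(- \frac{89}{4}\right) \left(- \frac{1}{33}\right) = \frac{89}{132} \approx 0.67424$)
$n + s{\left(147,-190 \right)} = \frac{89}{132} - 19 = - \frac{2419}{132}$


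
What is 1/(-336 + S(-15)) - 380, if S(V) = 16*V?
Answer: -218881/576 ≈ -380.00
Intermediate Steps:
1/(-336 + S(-15)) - 380 = 1/(-336 + 16*(-15)) - 380 = 1/(-336 - 240) - 380 = 1/(-576) - 380 = -1/576 - 380 = -218881/576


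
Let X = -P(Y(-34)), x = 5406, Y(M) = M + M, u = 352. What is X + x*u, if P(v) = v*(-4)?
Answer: 1902640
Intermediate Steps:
Y(M) = 2*M
P(v) = -4*v
X = -272 (X = -(-4)*2*(-34) = -(-4)*(-68) = -1*272 = -272)
X + x*u = -272 + 5406*352 = -272 + 1902912 = 1902640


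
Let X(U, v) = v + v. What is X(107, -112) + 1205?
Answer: 981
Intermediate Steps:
X(U, v) = 2*v
X(107, -112) + 1205 = 2*(-112) + 1205 = -224 + 1205 = 981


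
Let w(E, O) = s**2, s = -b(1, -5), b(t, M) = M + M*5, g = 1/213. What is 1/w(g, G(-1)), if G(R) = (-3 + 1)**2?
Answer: 1/900 ≈ 0.0011111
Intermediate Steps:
g = 1/213 ≈ 0.0046948
G(R) = 4 (G(R) = (-2)**2 = 4)
b(t, M) = 6*M (b(t, M) = M + 5*M = 6*M)
s = 30 (s = -6*(-5) = -1*(-30) = 30)
w(E, O) = 900 (w(E, O) = 30**2 = 900)
1/w(g, G(-1)) = 1/900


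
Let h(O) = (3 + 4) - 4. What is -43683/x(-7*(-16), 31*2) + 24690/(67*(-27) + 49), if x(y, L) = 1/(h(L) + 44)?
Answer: -361348245/176 ≈ -2.0531e+6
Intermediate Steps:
h(O) = 3 (h(O) = 7 - 4 = 3)
x(y, L) = 1/47 (x(y, L) = 1/(3 + 44) = 1/47)
-43683/x(-7*(-16), 31*2) + 24690/(67*(-27) + 49) = -43683/1/47 + 24690/(67*(-27) + 49) = -43683*47 + 24690/(-1809 + 49) = -2053101 + 24690/(-1760) = -2053101 + 24690*(-1/1760) = -2053101 - 2469/176 = -361348245/176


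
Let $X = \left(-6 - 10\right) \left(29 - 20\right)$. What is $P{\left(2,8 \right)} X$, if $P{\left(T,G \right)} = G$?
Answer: $-1152$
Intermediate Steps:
$X = -144$ ($X = \left(-16\right) 9 = -144$)
$P{\left(2,8 \right)} X = 8 \left(-144\right) = -1152$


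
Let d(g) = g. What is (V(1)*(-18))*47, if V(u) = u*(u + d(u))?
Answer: -1692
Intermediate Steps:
V(u) = 2*u**2 (V(u) = u*(u + u) = u*(2*u) = 2*u**2)
(V(1)*(-18))*47 = ((2*1**2)*(-18))*47 = ((2*1)*(-18))*47 = (2*(-18))*47 = -36*47 = -1692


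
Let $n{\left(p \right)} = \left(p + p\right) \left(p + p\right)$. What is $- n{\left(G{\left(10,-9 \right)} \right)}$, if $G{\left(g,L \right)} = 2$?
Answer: $-16$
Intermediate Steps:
$n{\left(p \right)} = 4 p^{2}$ ($n{\left(p \right)} = 2 p 2 p = 4 p^{2}$)
$- n{\left(G{\left(10,-9 \right)} \right)} = - 4 \cdot 2^{2} = - 4 \cdot 4 = \left(-1\right) 16 = -16$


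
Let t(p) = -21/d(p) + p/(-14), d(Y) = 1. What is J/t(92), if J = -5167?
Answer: 36169/193 ≈ 187.40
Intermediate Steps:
t(p) = -21 - p/14 (t(p) = -21/1 + p/(-14) = -21*1 + p*(-1/14) = -21 - p/14)
J/t(92) = -5167/(-21 - 1/14*92) = -5167/(-21 - 46/7) = -5167/(-193/7) = -5167*(-7/193) = 36169/193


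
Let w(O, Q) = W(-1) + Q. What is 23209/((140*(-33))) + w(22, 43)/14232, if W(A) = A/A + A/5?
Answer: -27509011/5479320 ≈ -5.0205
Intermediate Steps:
W(A) = 1 + A/5 (W(A) = 1 + A*(⅕) = 1 + A/5)
w(O, Q) = ⅘ + Q (w(O, Q) = (1 + (⅕)*(-1)) + Q = (1 - ⅕) + Q = ⅘ + Q)
23209/((140*(-33))) + w(22, 43)/14232 = 23209/((140*(-33))) + (⅘ + 43)/14232 = 23209/(-4620) + (219/5)*(1/14232) = 23209*(-1/4620) + 73/23720 = -23209/4620 + 73/23720 = -27509011/5479320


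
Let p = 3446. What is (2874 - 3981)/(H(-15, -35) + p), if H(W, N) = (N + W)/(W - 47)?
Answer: -11439/35617 ≈ -0.32117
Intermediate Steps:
H(W, N) = (N + W)/(-47 + W)
(2874 - 3981)/(H(-15, -35) + p) = (2874 - 3981)/((-35 - 15)/(-47 - 15) + 3446) = -1107/(-50/(-62) + 3446) = -1107/(-1/62*(-50) + 3446) = -1107/(25/31 + 3446) = -1107/106851/31 = -1107*31/106851 = -11439/35617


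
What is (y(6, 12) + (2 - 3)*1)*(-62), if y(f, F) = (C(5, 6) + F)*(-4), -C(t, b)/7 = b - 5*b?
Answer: 44702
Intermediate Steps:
C(t, b) = 28*b (C(t, b) = -7*(b - 5*b) = -(-28)*b = 28*b)
y(f, F) = -672 - 4*F (y(f, F) = (28*6 + F)*(-4) = (168 + F)*(-4) = -672 - 4*F)
(y(6, 12) + (2 - 3)*1)*(-62) = ((-672 - 4*12) + (2 - 3)*1)*(-62) = ((-672 - 48) - 1*1)*(-62) = (-720 - 1)*(-62) = -721*(-62) = 44702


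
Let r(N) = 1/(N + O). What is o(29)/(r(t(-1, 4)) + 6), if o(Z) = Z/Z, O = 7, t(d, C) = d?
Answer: 6/37 ≈ 0.16216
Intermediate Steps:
o(Z) = 1
r(N) = 1/(7 + N) (r(N) = 1/(N + 7) = 1/(7 + N))
o(29)/(r(t(-1, 4)) + 6) = 1/(1/(7 - 1) + 6) = 1/(1/6 + 6) = 1/(⅙ + 6) = 1/(37/6) = 1*(6/37) = 6/37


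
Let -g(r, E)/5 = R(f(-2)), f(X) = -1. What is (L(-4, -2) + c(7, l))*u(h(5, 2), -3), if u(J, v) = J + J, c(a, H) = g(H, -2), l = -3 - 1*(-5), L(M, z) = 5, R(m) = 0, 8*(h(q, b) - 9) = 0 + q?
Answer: 385/4 ≈ 96.250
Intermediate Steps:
h(q, b) = 9 + q/8 (h(q, b) = 9 + (0 + q)/8 = 9 + q/8)
g(r, E) = 0 (g(r, E) = -5*0 = 0)
l = 2 (l = -3 + 5 = 2)
c(a, H) = 0
u(J, v) = 2*J
(L(-4, -2) + c(7, l))*u(h(5, 2), -3) = (5 + 0)*(2*(9 + (⅛)*5)) = 5*(2*(9 + 5/8)) = 5*(2*(77/8)) = 5*(77/4) = 385/4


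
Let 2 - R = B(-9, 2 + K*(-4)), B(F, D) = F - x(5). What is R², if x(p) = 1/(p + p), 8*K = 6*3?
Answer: 12321/100 ≈ 123.21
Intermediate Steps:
K = 9/4 (K = (6*3)/8 = (⅛)*18 = 9/4 ≈ 2.2500)
x(p) = 1/(2*p)
B(F, D) = -⅒ + F (B(F, D) = F - 1/(2*5) = F - 1*⅒ = F - ⅒ = -⅒ + F)
R = 111/10 (R = 2 - (-⅒ - 9) = 2 - 1*(-91/10) = 2 + 91/10 = 111/10 ≈ 11.100)
R² = (111/10)² = 12321/100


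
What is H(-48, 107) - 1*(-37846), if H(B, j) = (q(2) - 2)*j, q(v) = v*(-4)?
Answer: 36776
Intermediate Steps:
q(v) = -4*v
H(B, j) = -10*j (H(B, j) = (-4*2 - 2)*j = (-8 - 2)*j = -10*j)
H(-48, 107) - 1*(-37846) = -10*107 - 1*(-37846) = -1070 + 37846 = 36776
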